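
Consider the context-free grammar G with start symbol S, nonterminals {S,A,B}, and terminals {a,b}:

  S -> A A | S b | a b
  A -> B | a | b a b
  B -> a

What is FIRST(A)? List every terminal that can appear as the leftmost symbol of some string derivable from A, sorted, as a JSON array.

Compute FIRST by fixpoint:
[1]
  A via A→a: +{a}
  A via A→b a b: +{b}
  B via B→a: +{a}
  S via S→A A: +{a,b}
  FIRST[S]={a,b}  FIRST[A]={a,b}  FIRST[B]={a}
[2] done
  FIRST[S]={a,b}  FIRST[A]={a,b}  FIRST[B]={a}

FIRST(A) = ["a", "b"]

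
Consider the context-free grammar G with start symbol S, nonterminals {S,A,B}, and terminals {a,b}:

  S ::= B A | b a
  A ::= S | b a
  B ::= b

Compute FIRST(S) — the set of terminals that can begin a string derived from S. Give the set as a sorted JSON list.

Compute FIRST by fixpoint:
iter 1:
  A via A→b a: +{b}
  B via B→b: +{b}
  S via S→B A: +{b}
  FIRST[S]={b}  FIRST[A]={b}  FIRST[B]={b}
iter 2: (no change)
  FIRST[S]={b}  FIRST[A]={b}  FIRST[B]={b}

FIRST(S) = ["b"]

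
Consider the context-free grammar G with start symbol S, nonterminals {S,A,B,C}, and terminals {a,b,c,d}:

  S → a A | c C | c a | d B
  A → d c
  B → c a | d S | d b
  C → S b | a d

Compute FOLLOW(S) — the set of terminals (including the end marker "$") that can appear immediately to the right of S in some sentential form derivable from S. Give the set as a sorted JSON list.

FIRST iteration:
round 1:
  A via A→d c: +{d}
  B via B→c a: +{c}
  B via B→d S: +{d}
  C via C→a d: +{a}
  S via S→a A: +{a}
  S via S→c C: +{c}
  S via S→d B: +{d}
  FIRST[S]={a,c,d}  FIRST[A]={d}  FIRST[B]={c,d}  FIRST[C]={a}
round 2:
  C via C→S b: +{c,d}
  FIRST[S]={a,c,d}  FIRST[A]={d}  FIRST[B]={c,d}  FIRST[C]={a,c,d}
round 3: — fixpoint
  FIRST[S]={a,c,d}  FIRST[A]={d}  FIRST[B]={c,d}  FIRST[C]={a,c,d}

FOLLOW iteration:
initialize: $ ∈ FOLLOW(S)
[1]
  C→S b: FOLLOW(S) ⊇ FIRST(b) = {b}; new: +{b}
  S→a A: FOLLOW(A) ⊇ FOLLOW(S) ⊇ {$,b}; new: +{$,b}
  S→c C: FOLLOW(C) ⊇ FOLLOW(S) ⊇ {$,b}; new: +{$,b}
  S→d B: FOLLOW(B) ⊇ FOLLOW(S) ⊇ {$,b}; new: +{$,b}
  S: {$,b}  A: {$,b}  B: {$,b}  C: {$,b}
[2] done
  S: {$,b}  A: {$,b}  B: {$,b}  C: {$,b}

FOLLOW(S) = ["$", "b"]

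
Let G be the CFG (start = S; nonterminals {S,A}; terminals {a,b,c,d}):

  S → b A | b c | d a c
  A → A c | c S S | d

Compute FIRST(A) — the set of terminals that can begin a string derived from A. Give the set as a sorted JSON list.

FIRST iteration:
iter 1:
  A via A→c S S: +{c}
  A via A→d: +{d}
  S via S→b A: +{b}
  S via S→d a c: +{d}
  FIRST[S]={b,d}  FIRST[A]={c,d}
iter 2: (stable)
  FIRST[S]={b,d}  FIRST[A]={c,d}

FIRST(A) = ["c", "d"]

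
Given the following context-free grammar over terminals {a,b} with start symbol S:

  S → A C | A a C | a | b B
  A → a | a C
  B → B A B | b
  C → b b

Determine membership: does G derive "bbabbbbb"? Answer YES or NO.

CNF form of G:
  S -> A C | A X3 | T1 B | a
  A -> T0 C | a
  B -> B X2 | b
  C -> T1 T1
  T0 -> a
  T1 -> b
  X2 -> A B
  X3 -> T0 C

CYK fill:
  cell(0,0) b: {B,T1}  orig:{B}
  cell(1,1) b: {B,T1}  orig:{B}
  cell(2,2) a: {A,S,T0}  orig:{A,S}
  cell(3,3) b: {B,T1}  orig:{B}
  cell(4,4) b: {B,T1}  orig:{B}
  cell(5,5) b: {B,T1}  orig:{B}
  cell(6,6) b: {B,T1}  orig:{B}
  cell(7,7) b: {B,T1}  orig:{B}
  cell(0,1) bb: {C,S}
  cell(1,2) ba: ∅
  cell(2,3) ab: {X2}  orig:{}
  cell(3,4) bb: {C,S}
  cell(4,5) bb: {C,S}
  cell(5,6) bb: {C,S}
  cell(6,7) bb: {C,S}
  cell(0,2) bba: ∅
  cell(1,3) bab: {B}
  cell(2,4) abb: {A,S,X3}  orig:{A,S}
  cell(3,5) bbb: ∅
  cell(4,6) bbb: ∅
  cell(5,7) bbb: ∅
  cell(0,3) bbab: {S}
  cell(1,4) babb: ∅
  cell(2,5) abbb: {X2}  orig:{}
  cell(3,6) bbbb: ∅
  cell(4,7) bbbb: ∅
  cell(0,4) bbabb: ∅
  cell(1,5) babbb: {B}
  cell(2,6) abbbb: {S}
  cell(3,7) bbbbb: ∅
  cell(0,5) bbabbb: {S}
  cell(1,6) babbbb: ∅
  cell(2,7) abbbbb: ∅
  cell(0,6) bbabbbb: ∅
  cell(1,7) babbbbb: ∅
  cell(0,7) bbabbbbb: ∅

S ∉ T[0,7] ⇒ NO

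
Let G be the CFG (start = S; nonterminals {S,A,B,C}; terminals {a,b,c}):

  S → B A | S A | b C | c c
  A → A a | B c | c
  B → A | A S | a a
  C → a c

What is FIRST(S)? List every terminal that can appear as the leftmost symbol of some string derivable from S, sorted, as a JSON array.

FIRST iteration:
[1]
  A via A→c: +{c}
  B via B→A: +{c}
  B via B→a a: +{a}
  C via C→a c: +{a}
  S via S→B A: +{a,c}
  S via S→b C: +{b}
  FIRST(S)={a,b,c}  FIRST(A)={c}  FIRST(B)={a,c}  FIRST(C)={a}
[2]
  A via A→B c: +{a}
  FIRST(S)={a,b,c}  FIRST(A)={a,c}  FIRST(B)={a,c}  FIRST(C)={a}
[3] (no change)
  FIRST(S)={a,b,c}  FIRST(A)={a,c}  FIRST(B)={a,c}  FIRST(C)={a}

FIRST(S) = ["a", "b", "c"]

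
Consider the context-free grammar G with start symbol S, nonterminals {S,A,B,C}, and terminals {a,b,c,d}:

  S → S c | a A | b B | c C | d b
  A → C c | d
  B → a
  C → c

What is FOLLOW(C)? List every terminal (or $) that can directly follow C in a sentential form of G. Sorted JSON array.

Compute FIRST by fixpoint:
round 1:
  A via A→d: +{d}
  B via B→a: +{a}
  C via C→c: +{c}
  S via S→a A: +{a}
  S via S→b B: +{b}
  S via S→c C: +{c}
  S via S→d b: +{d}
  FIRST(S)={a,b,c,d}  FIRST(A)={d}  FIRST(B)={a}  FIRST(C)={c}
round 2:
  A via A→C c: +{c}
  FIRST(S)={a,b,c,d}  FIRST(A)={c,d}  FIRST(B)={a}  FIRST(C)={c}
round 3: (no change)
  FIRST(S)={a,b,c,d}  FIRST(A)={c,d}  FIRST(B)={a}  FIRST(C)={c}

Compute FOLLOW by fixpoint:
FOLLOW(S) := {$}
round 1:
  A→C c: FOLLOW(C) ⊇ FIRST(c) = {c}; new: +{c}
  S→S c: FOLLOW(S) ⊇ FIRST(c) = {c}; new: +{c}
  S→a A: FOLLOW(A) ⊇ FOLLOW(S) ⊇ {$,c}; new: +{$,c}
  S→b B: FOLLOW(B) ⊇ FOLLOW(S) ⊇ {$,c}; new: +{$,c}
  S→c C: FOLLOW(C) ⊇ FOLLOW(S) ⊇ {$,c}; new: +{$}
  FOLLOW(S)={$,c}  FOLLOW(A)={$,c}  FOLLOW(B)={$,c}  FOLLOW(C)={$,c}
round 2: (stable)
  FOLLOW(S)={$,c}  FOLLOW(A)={$,c}  FOLLOW(B)={$,c}  FOLLOW(C)={$,c}

FOLLOW(C) = ["$", "c"]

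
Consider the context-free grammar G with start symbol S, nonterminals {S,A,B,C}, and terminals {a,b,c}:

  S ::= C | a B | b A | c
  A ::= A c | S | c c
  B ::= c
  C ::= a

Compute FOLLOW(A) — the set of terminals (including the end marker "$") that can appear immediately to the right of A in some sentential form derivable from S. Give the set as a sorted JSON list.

FIRST iteration:
iter 1:
  A via A→c c: +{c}
  B via B→c: +{c}
  C via C→a: +{a}
  S via S→C: +{a}
  S via S→b A: +{b}
  S via S→c: +{c}
  FIRST(S)={a,b,c}  FIRST(A)={c}  FIRST(B)={c}  FIRST(C)={a}
iter 2:
  A via A→S: +{a,b}
  FIRST(S)={a,b,c}  FIRST(A)={a,b,c}  FIRST(B)={c}  FIRST(C)={a}
iter 3: done
  FIRST(S)={a,b,c}  FIRST(A)={a,b,c}  FIRST(B)={c}  FIRST(C)={a}

FOLLOW iteration:
initialize: $ ∈ FOLLOW(S)
iter 1:
  A→A c: FOLLOW(A) ⊇ FIRST(c) = {c}; new: +{c}
  A→S: FOLLOW(S) ⊇ FOLLOW(A) ⊇ {c}; new: +{c}
  S→C: FOLLOW(C) ⊇ FOLLOW(S) ⊇ {$,c}; new: +{$,c}
  S→a B: FOLLOW(B) ⊇ FOLLOW(S) ⊇ {$,c}; new: +{$,c}
  S→b A: FOLLOW(A) ⊇ FOLLOW(S) ⊇ {$,c}; new: +{$}
  FOLLOW[S]={$,c}  FOLLOW[A]={$,c}  FOLLOW[B]={$,c}  FOLLOW[C]={$,c}
iter 2: (no change)
  FOLLOW[S]={$,c}  FOLLOW[A]={$,c}  FOLLOW[B]={$,c}  FOLLOW[C]={$,c}

FOLLOW(A) = ["$", "c"]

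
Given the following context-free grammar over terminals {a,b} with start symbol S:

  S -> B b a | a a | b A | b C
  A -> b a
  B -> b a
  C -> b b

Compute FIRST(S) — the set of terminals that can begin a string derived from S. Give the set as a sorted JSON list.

Compute FIRST by fixpoint:
iter 1:
  A via A→b a: +{b}
  B via B→b a: +{b}
  C via C→b b: +{b}
  S via S→B b a: +{b}
  S via S→a a: +{a}
  FIRST[S]={a,b}  FIRST[A]={b}  FIRST[B]={b}  FIRST[C]={b}
iter 2: — fixpoint
  FIRST[S]={a,b}  FIRST[A]={b}  FIRST[B]={b}  FIRST[C]={b}

FIRST(S) = ["a", "b"]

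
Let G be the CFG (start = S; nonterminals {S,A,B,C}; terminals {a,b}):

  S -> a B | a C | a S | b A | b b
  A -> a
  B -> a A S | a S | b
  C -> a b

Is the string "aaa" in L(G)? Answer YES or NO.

CNF form of G:
  S -> T0 B | T0 C | T0 S | T1 A | T1 T1
  A -> a
  B -> T0 S | T0 X2 | b
  C -> T0 T1
  T0 -> a
  T1 -> b
  X2 -> A S

CYK fill:
  cell(0,0) a: {A,T0}  orig:{A}
  cell(1,1) a: {A,T0}  orig:{A}
  cell(2,2) a: {A,T0}  orig:{A}
  cell(0,1) aa: ∅
  cell(1,2) aa: ∅
  cell(0,2) aaa: ∅

S ∉ T[0,2] ⇒ NO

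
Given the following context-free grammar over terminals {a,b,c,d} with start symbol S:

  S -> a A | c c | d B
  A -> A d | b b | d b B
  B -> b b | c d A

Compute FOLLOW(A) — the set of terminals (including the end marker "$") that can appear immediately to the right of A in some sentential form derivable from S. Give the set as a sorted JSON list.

FIRST iteration:
pass 1:
  A via A→b b: +{b}
  A via A→d b B: +{d}
  B via B→b b: +{b}
  B via B→c d A: +{c}
  S via S→a A: +{a}
  S via S→c c: +{c}
  S via S→d B: +{d}
  FIRST(S)={a,c,d}  FIRST(A)={b,d}  FIRST(B)={b,c}
pass 2: (no change)
  FIRST(S)={a,c,d}  FIRST(A)={b,d}  FIRST(B)={b,c}

Compute FOLLOW by fixpoint:
initialize: $ ∈ FOLLOW(S)
[1]
  A→A d: FOLLOW(A) ⊇ FIRST(d) = {d}; new: +{d}
  A→d b B: FOLLOW(B) ⊇ FOLLOW(A) ⊇ {d}; new: +{d}
  S→a A: FOLLOW(A) ⊇ FOLLOW(S) ⊇ {$}; new: +{$}
  S→d B: FOLLOW(B) ⊇ FOLLOW(S) ⊇ {$}; new: +{$}
  FOLLOW[S]={$}  FOLLOW[A]={$,d}  FOLLOW[B]={$,d}
[2] done
  FOLLOW[S]={$}  FOLLOW[A]={$,d}  FOLLOW[B]={$,d}

FOLLOW(A) = ["$", "d"]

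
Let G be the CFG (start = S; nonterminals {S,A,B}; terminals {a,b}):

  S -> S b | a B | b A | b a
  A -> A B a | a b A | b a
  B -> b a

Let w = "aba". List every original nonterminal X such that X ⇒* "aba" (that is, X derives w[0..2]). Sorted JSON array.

CNF form of G:
  S -> S T1 | T0 B | T1 A | T1 T0
  A -> A X2 | T0 X3 | T1 T0
  B -> T1 T0
  T0 -> a
  T1 -> b
  X2 -> B T0
  X3 -> T1 A

CYK table (by increasing span) — only the sub-triangle for w[0..2]:
  T[0,0] 'a' = {T0}  orig:{}
  T[1,1] 'b' = {T1}  orig:{}
  T[2,2] 'a' = {T0}  orig:{}
  T[0,1] 'ab' = ∅
  T[1,2] 'ba' = {A,B,S}
  T[0,2] 'aba' = {S}

Original NTs in T[0,2] deriving "aba": ["S"]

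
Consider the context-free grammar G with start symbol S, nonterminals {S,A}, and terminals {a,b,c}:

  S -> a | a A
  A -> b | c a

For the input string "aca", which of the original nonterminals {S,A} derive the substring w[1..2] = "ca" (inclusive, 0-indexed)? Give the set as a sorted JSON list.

Convert to CNF:
  S -> T1 A | a
  A -> T0 T1 | b
  T0 -> c
  T1 -> a

CYK fill, restricted to cells inside w[1..2]:
  cell(1,1) c: {T0}  orig:{}
  cell(2,2) a: {S,T1}  orig:{S}
  cell(1,2) ca: {A}

Original NTs in T[1,2] deriving "ca": ["A"]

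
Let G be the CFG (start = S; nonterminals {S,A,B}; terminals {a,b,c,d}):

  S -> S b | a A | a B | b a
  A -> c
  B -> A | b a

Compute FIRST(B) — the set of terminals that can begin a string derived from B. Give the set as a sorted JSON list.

FIRST iteration:
[1]
  A via A→c: +{c}
  B via B→A: +{c}
  B via B→b a: +{b}
  S via S→a A: +{a}
  S via S→b a: +{b}
  FIRST[S]={a,b}  FIRST[A]={c}  FIRST[B]={b,c}
[2] done
  FIRST[S]={a,b}  FIRST[A]={c}  FIRST[B]={b,c}

FIRST(B) = ["b", "c"]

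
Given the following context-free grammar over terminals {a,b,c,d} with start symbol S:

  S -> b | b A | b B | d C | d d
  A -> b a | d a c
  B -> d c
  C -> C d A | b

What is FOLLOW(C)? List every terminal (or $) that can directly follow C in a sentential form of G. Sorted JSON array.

Compute FIRST by fixpoint:
round 1:
  A via A→b a: +{b}
  A via A→d a c: +{d}
  B via B→d c: +{d}
  C via C→b: +{b}
  S via S→b: +{b}
  S via S→d C: +{d}
  FIRST(S)={b,d}  FIRST(A)={b,d}  FIRST(B)={d}  FIRST(C)={b}
round 2: — fixpoint
  FIRST(S)={b,d}  FIRST(A)={b,d}  FIRST(B)={d}  FIRST(C)={b}

FOLLOW iteration:
FOLLOW(S) := {$}
iter 1:
  C→C d A: FOLLOW(C) ⊇ FIRST(d) = {d}; new: +{d}
  C→C d A: FOLLOW(A) ⊇ FOLLOW(C) ⊇ {d}; new: +{d}
  S→b A: FOLLOW(A) ⊇ FOLLOW(S) ⊇ {$}; new: +{$}
  S→b B: FOLLOW(B) ⊇ FOLLOW(S) ⊇ {$}; new: +{$}
  S→d C: FOLLOW(C) ⊇ FOLLOW(S) ⊇ {$}; new: +{$}
  S: {$}  A: {$,d}  B: {$}  C: {$,d}
iter 2: (no change)
  S: {$}  A: {$,d}  B: {$}  C: {$,d}

FOLLOW(C) = ["$", "d"]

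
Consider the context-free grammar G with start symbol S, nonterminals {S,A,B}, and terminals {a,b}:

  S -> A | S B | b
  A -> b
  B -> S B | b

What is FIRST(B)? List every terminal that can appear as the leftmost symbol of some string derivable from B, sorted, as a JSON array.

FIRST iteration:
pass 1:
  A via A→b: +{b}
  B via B→b: +{b}
  S via S→A: +{b}
  FIRST(S)={b}  FIRST(A)={b}  FIRST(B)={b}
pass 2: (stable)
  FIRST(S)={b}  FIRST(A)={b}  FIRST(B)={b}

FIRST(B) = ["b"]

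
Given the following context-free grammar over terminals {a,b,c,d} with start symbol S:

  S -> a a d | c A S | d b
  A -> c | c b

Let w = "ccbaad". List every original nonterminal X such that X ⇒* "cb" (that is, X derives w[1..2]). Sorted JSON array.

Convert to CNF:
  S -> T0 X5 | T2 X4 | T3 T1
  A -> T0 T1 | c
  T0 -> c
  T1 -> b
  T2 -> a
  T3 -> d
  X4 -> T2 T3
  X5 -> A S

CYK fill (cells [i..j] with 1 ≤ i ≤ j ≤ 2 only):
  cell(1,1) c: {A,T0}  orig:{A}
  cell(2,2) b: {T1}  orig:{}
  cell(1,2) cb: {A}

Original NTs in T[1,2] deriving "cb": ["A"]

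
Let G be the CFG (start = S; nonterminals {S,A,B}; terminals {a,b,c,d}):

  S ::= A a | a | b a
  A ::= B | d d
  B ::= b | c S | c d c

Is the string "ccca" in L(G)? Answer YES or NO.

CNF form of G:
  S -> A T2 | T3 T2 | a
  A -> T0 S | T0 X4 | T1 T1 | b
  B -> T0 S | T0 X5 | b
  T0 -> c
  T1 -> d
  T2 -> a
  T3 -> b
  X4 -> T1 T0
  X5 -> T1 T0

CYK table (by increasing span):
  T[0,0] 'c' = {T0}  orig:{}
  T[1,1] 'c' = {T0}  orig:{}
  T[2,2] 'c' = {T0}  orig:{}
  T[3,3] 'a' = {S,T2}  orig:{S}
  T[0,1] 'cc' = ∅
  T[1,2] 'cc' = ∅
  T[2,3] 'ca' = {A,B}
  T[0,2] 'ccc' = ∅
  T[1,3] 'cca' = ∅
  T[0,3] 'ccca' = ∅

S ∉ T[0,3] ⇒ NO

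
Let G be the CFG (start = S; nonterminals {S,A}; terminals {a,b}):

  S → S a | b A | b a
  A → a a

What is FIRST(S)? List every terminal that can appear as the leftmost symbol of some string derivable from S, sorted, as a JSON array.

Compute FIRST by fixpoint:
[1]
  A via A→a a: +{a}
  S via S→b A: +{b}
  FIRST(S)={b}  FIRST(A)={a}
[2] — fixpoint
  FIRST(S)={b}  FIRST(A)={a}

FIRST(S) = ["b"]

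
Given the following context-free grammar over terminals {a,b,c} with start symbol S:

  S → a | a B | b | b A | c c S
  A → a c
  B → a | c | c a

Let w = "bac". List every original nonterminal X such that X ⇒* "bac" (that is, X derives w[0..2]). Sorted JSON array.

Convert to CNF:
  S -> T0 B | T1 X3 | T2 A | a | b
  A -> T0 T1
  B -> T1 T0 | a | c
  T0 -> a
  T1 -> c
  T2 -> b
  X3 -> T1 S

Fill CYK table bottom-up, restricted to cells inside w[0..2]:
  T[0,0] 'b' = {S,T2}  orig:{S}
  T[1,1] 'a' = {B,S,T0}  orig:{B,S}
  T[2,2] 'c' = {B,T1}  orig:{B}
  T[0,1] 'ba' = ∅
  T[1,2] 'ac' = {A,S}
  T[0,2] 'bac' = {S}

Original NTs in T[0,2] deriving "bac": ["S"]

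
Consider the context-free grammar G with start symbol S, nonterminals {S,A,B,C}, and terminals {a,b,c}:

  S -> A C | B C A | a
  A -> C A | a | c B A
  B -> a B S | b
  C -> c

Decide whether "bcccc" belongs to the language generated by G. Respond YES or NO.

Convert to CNF:
  S -> A C | B X4 | a
  A -> C A | T0 X2 | a
  B -> T1 X3 | b
  C -> c
  T0 -> c
  T1 -> a
  X2 -> B A
  X3 -> B S
  X4 -> C A

CYK table (by increasing span):
  [0..0]={B}  "b"
  [1..1]={C,T0}  "c"  orig:{C}
  [2..2]={C,T0}  "c"  orig:{C}
  [3..3]={C,T0}  "c"  orig:{C}
  [4..4]={C,T0}  "c"  orig:{C}
  [0..1]=∅  "bc"
  [1..2]=∅  "cc"
  [2..3]=∅  "cc"
  [3..4]=∅  "cc"
  [0..2]=∅  "bcc"
  [1..3]=∅  "ccc"
  [2..4]=∅  "ccc"
  [0..3]=∅  "bccc"
  [1..4]=∅  "cccc"
  [0..4]=∅  "bcccc"

S ∉ T[0,4] ⇒ NO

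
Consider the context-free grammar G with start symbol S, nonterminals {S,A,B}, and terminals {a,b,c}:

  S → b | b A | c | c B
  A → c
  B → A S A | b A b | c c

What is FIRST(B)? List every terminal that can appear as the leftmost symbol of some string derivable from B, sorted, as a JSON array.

FIRST sets, iterate to fixpoint:
[1]
  A via A→c: +{c}
  B via B→A S A: +{c}
  B via B→b A b: +{b}
  S via S→b: +{b}
  S via S→c: +{c}
  S: {b,c}  A: {c}  B: {b,c}
[2] done
  S: {b,c}  A: {c}  B: {b,c}

FIRST(B) = ["b", "c"]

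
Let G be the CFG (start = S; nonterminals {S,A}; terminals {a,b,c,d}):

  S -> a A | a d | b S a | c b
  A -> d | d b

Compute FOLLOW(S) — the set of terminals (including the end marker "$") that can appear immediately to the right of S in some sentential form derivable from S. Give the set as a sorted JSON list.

Compute FIRST by fixpoint:
[1]
  A via A→d: +{d}
  S via S→a A: +{a}
  S via S→b S a: +{b}
  S via S→c b: +{c}
  FIRST(S)={a,b,c}  FIRST(A)={d}
[2] (stable)
  FIRST(S)={a,b,c}  FIRST(A)={d}

FOLLOW iteration:
initialize: $ ∈ FOLLOW(S)
[1]
  S→a A: FOLLOW(A) ⊇ FOLLOW(S) ⊇ {$}; new: +{$}
  S→b S a: FOLLOW(S) ⊇ FIRST(a) = {a}; new: +{a}
  S: {$,a}  A: {$}
[2]
  S→a A: FOLLOW(A) ⊇ FOLLOW(S) ⊇ {$,a}; new: +{a}
  S: {$,a}  A: {$,a}
[3] done
  S: {$,a}  A: {$,a}

FOLLOW(S) = ["$", "a"]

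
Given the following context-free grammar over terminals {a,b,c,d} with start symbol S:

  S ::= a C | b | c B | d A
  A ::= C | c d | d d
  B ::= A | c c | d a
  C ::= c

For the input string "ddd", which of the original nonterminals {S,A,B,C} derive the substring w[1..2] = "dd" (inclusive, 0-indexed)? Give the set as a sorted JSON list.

CNF form of G:
  S -> T0 B | T1 A | T2 C | b
  A -> T0 T1 | T1 T1 | c
  B -> T0 T0 | T0 T1 | T1 T1 | T1 T2 | c
  C -> c
  T0 -> c
  T1 -> d
  T2 -> a

CYK table (by increasing span) (cells [i..j] with 1 ≤ i ≤ j ≤ 2 only):
  T[1,1] 'd' = {T1}  orig:{}
  T[2,2] 'd' = {T1}  orig:{}
  T[1,2] 'dd' = {A,B}

Original NTs in T[1,2] deriving "dd": ["A", "B"]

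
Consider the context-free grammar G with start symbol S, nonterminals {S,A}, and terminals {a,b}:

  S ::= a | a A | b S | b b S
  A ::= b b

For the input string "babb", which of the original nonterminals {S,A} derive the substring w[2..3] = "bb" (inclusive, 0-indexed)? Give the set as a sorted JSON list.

CNF form of G:
  S -> T0 S | T0 X2 | T1 A | a
  A -> T0 T0
  T0 -> b
  T1 -> a
  X2 -> T0 S

CYK fill (cells [i..j] with 2 ≤ i ≤ j ≤ 3 only):
  T[2,2] 'b' = {T0}  orig:{}
  T[3,3] 'b' = {T0}  orig:{}
  T[2,3] 'bb' = {A}

Original NTs in T[2,3] deriving "bb": ["A"]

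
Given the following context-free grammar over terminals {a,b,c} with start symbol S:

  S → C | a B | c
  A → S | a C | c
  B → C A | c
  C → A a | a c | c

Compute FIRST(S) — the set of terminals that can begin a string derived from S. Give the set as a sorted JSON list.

FIRST sets, iterate to fixpoint:
round 1:
  A via A→a C: +{a}
  A via A→c: +{c}
  B via B→c: +{c}
  C via C→A a: +{a,c}
  S via S→C: +{a,c}
  FIRST(S)={a,c}  FIRST(A)={a,c}  FIRST(B)={c}  FIRST(C)={a,c}
round 2:
  B via B→C A: +{a}
  FIRST(S)={a,c}  FIRST(A)={a,c}  FIRST(B)={a,c}  FIRST(C)={a,c}
round 3: (stable)
  FIRST(S)={a,c}  FIRST(A)={a,c}  FIRST(B)={a,c}  FIRST(C)={a,c}

FIRST(S) = ["a", "c"]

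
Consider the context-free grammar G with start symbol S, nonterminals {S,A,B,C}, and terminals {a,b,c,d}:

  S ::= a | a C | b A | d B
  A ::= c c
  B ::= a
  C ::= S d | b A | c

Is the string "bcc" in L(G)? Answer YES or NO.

CNF form of G:
  S -> T1 B | T2 A | T3 C | a
  A -> T0 T0
  B -> a
  C -> S T1 | T2 A | c
  T0 -> c
  T1 -> d
  T2 -> b
  T3 -> a

CYK fill:
  cell(0,0) b: {T2}  orig:{}
  cell(1,1) c: {C,T0}  orig:{C}
  cell(2,2) c: {C,T0}  orig:{C}
  cell(0,1) bc: ∅
  cell(1,2) cc: {A}
  cell(0,2) bcc: {C,S}

S ∈ T[0,2] ⇒ YES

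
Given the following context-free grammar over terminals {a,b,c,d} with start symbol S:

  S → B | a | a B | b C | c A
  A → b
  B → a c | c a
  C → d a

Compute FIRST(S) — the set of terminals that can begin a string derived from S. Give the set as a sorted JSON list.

FIRST sets, iterate to fixpoint:
[1]
  A via A→b: +{b}
  B via B→a c: +{a}
  B via B→c a: +{c}
  C via C→d a: +{d}
  S via S→B: +{a,c}
  S via S→b C: +{b}
  FIRST[S]={a,b,c}  FIRST[A]={b}  FIRST[B]={a,c}  FIRST[C]={d}
[2] done
  FIRST[S]={a,b,c}  FIRST[A]={b}  FIRST[B]={a,c}  FIRST[C]={d}

FIRST(S) = ["a", "b", "c"]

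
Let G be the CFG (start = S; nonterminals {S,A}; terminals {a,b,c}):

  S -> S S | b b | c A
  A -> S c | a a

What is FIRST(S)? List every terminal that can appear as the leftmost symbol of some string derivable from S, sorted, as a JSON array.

FIRST sets, iterate to fixpoint:
[1]
  A via A→a a: +{a}
  S via S→b b: +{b}
  S via S→c A: +{c}
  S: {b,c}  A: {a}
[2]
  A via A→S c: +{b,c}
  S: {b,c}  A: {a,b,c}
[3] (stable)
  S: {b,c}  A: {a,b,c}

FIRST(S) = ["b", "c"]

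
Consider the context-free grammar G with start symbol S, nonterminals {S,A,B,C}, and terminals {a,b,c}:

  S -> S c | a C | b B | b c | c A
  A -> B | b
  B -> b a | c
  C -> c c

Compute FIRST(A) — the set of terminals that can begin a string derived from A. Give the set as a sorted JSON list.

FIRST iteration:
iter 1:
  A via A→b: +{b}
  B via B→b a: +{b}
  B via B→c: +{c}
  C via C→c c: +{c}
  S via S→a C: +{a}
  S via S→b B: +{b}
  S via S→c A: +{c}
  FIRST(S)={a,b,c}  FIRST(A)={b}  FIRST(B)={b,c}  FIRST(C)={c}
iter 2:
  A via A→B: +{c}
  FIRST(S)={a,b,c}  FIRST(A)={b,c}  FIRST(B)={b,c}  FIRST(C)={c}
iter 3: (no change)
  FIRST(S)={a,b,c}  FIRST(A)={b,c}  FIRST(B)={b,c}  FIRST(C)={c}

FIRST(A) = ["b", "c"]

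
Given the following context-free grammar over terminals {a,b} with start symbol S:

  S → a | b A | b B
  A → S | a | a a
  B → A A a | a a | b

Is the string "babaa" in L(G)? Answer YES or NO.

CNF form of G:
  S -> T1 A | T1 B | a
  A -> T0 T0 | T1 A | T1 B | a
  B -> A X2 | T0 T0 | b
  T0 -> a
  T1 -> b
  X2 -> A T0

CYK table (by increasing span):
  T[0,0] 'b' = {B,T1}  orig:{B}
  T[1,1] 'a' = {A,S,T0}  orig:{A,S}
  T[2,2] 'b' = {B,T1}  orig:{B}
  T[3,3] 'a' = {A,S,T0}  orig:{A,S}
  T[4,4] 'a' = {A,S,T0}  orig:{A,S}
  T[0,1] 'ba' = {A,S}
  T[1,2] 'ab' = ∅
  T[2,3] 'ba' = {A,S}
  T[3,4] 'aa' = {A,B,X2}  orig:{A,B}
  T[0,2] 'bab' = ∅
  T[1,3] 'aba' = ∅
  T[2,4] 'baa' = {A,S,X2}  orig:{A,S}
  T[0,3] 'baba' = ∅
  T[1,4] 'abaa' = {B}
  T[0,4] 'babaa' = {A,B,S}

S ∈ T[0,4] ⇒ YES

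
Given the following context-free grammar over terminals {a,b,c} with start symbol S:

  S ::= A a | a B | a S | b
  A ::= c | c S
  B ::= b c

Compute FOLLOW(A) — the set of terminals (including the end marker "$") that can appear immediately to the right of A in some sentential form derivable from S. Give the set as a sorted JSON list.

FIRST sets, iterate to fixpoint:
iter 1:
  A via A→c: +{c}
  B via B→b c: +{b}
  S via S→A a: +{c}
  S via S→a B: +{a}
  S via S→b: +{b}
  FIRST[S]={a,b,c}  FIRST[A]={c}  FIRST[B]={b}
iter 2: done
  FIRST[S]={a,b,c}  FIRST[A]={c}  FIRST[B]={b}

FOLLOW sets:
initialize: $ ∈ FOLLOW(S)
round 1:
  S→A a: FOLLOW(A) ⊇ FIRST(a) = {a}; new: +{a}
  S→a B: FOLLOW(B) ⊇ FOLLOW(S) ⊇ {$}; new: +{$}
  FOLLOW[S]={$}  FOLLOW[A]={a}  FOLLOW[B]={$}
round 2:
  A→c S: FOLLOW(S) ⊇ FOLLOW(A) ⊇ {a}; new: +{a}
  S→a B: FOLLOW(B) ⊇ FOLLOW(S) ⊇ {$,a}; new: +{a}
  FOLLOW[S]={$,a}  FOLLOW[A]={a}  FOLLOW[B]={$,a}
round 3: (stable)
  FOLLOW[S]={$,a}  FOLLOW[A]={a}  FOLLOW[B]={$,a}

FOLLOW(A) = ["a"]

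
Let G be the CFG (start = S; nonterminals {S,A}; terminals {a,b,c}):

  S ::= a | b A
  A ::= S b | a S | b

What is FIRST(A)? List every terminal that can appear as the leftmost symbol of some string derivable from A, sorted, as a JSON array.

FIRST sets, iterate to fixpoint:
[1]
  A via A→a S: +{a}
  A via A→b: +{b}
  S via S→a: +{a}
  S via S→b A: +{b}
  S: {a,b}  A: {a,b}
[2] (stable)
  S: {a,b}  A: {a,b}

FIRST(A) = ["a", "b"]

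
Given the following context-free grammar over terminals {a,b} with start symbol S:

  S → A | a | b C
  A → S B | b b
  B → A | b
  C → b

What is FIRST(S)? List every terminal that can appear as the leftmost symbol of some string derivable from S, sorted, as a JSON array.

FIRST iteration:
iter 1:
  A via A→b b: +{b}
  B via B→A: +{b}
  C via C→b: +{b}
  S via S→A: +{b}
  S via S→a: +{a}
  S: {a,b}  A: {b}  B: {b}  C: {b}
iter 2:
  A via A→S B: +{a}
  B via B→A: +{a}
  S: {a,b}  A: {a,b}  B: {a,b}  C: {b}
iter 3: (no change)
  S: {a,b}  A: {a,b}  B: {a,b}  C: {b}

FIRST(S) = ["a", "b"]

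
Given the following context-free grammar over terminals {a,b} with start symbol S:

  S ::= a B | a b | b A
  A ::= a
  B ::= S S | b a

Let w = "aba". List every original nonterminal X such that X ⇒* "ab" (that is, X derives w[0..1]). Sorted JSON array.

Convert to CNF:
  S -> T0 A | T1 B | T1 T0
  A -> a
  B -> S S | T0 T1
  T0 -> b
  T1 -> a

CYK table (by increasing span) (cells [i..j] with 0 ≤ i ≤ j ≤ 1 only):
  cell(0,0) a: {A,T1}  orig:{A}
  cell(1,1) b: {T0}  orig:{}
  cell(0,1) ab: {S}

Original NTs in T[0,1] deriving "ab": ["S"]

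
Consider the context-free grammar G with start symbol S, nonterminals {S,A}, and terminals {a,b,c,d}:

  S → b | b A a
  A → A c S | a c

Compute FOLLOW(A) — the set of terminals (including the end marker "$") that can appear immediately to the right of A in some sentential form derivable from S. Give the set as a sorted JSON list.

Compute FIRST by fixpoint:
round 1:
  A via A→a c: +{a}
  S via S→b: +{b}
  S: {b}  A: {a}
round 2: (no change)
  S: {b}  A: {a}

Compute FOLLOW by fixpoint:
FOLLOW(S) := {$}
[1]
  A→A c S: FOLLOW(A) ⊇ FIRST(c) = {c}; new: +{c}
  A→A c S: FOLLOW(S) ⊇ FOLLOW(A) ⊇ {c}; new: +{c}
  S→b A a: FOLLOW(A) ⊇ FIRST(a) = {a}; new: +{a}
  FOLLOW[S]={$,c}  FOLLOW[A]={a,c}
[2]
  A→A c S: FOLLOW(S) ⊇ FOLLOW(A) ⊇ {a,c}; new: +{a}
  FOLLOW[S]={$,a,c}  FOLLOW[A]={a,c}
[3] done
  FOLLOW[S]={$,a,c}  FOLLOW[A]={a,c}

FOLLOW(A) = ["a", "c"]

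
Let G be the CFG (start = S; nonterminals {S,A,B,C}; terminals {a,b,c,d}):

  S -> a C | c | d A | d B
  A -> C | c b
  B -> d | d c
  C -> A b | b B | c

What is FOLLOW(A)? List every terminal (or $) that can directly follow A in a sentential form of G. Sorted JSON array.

Compute FIRST by fixpoint:
round 1:
  A via A→c b: +{c}
  B via B→d: +{d}
  C via C→A b: +{c}
  C via C→b B: +{b}
  S via S→a C: +{a}
  S via S→c: +{c}
  S via S→d A: +{d}
  S: {a,c,d}  A: {c}  B: {d}  C: {b,c}
round 2:
  A via A→C: +{b}
  S: {a,c,d}  A: {b,c}  B: {d}  C: {b,c}
round 3: done
  S: {a,c,d}  A: {b,c}  B: {d}  C: {b,c}

FOLLOW iteration:
initialize: $ ∈ FOLLOW(S)
iter 1:
  C→A b: FOLLOW(A) ⊇ FIRST(b) = {b}; new: +{b}
  S→a C: FOLLOW(C) ⊇ FOLLOW(S) ⊇ {$}; new: +{$}
  S→d A: FOLLOW(A) ⊇ FOLLOW(S) ⊇ {$}; new: +{$}
  S→d B: FOLLOW(B) ⊇ FOLLOW(S) ⊇ {$}; new: +{$}
  S: {$}  A: {$,b}  B: {$}  C: {$}
iter 2:
  A→C: FOLLOW(C) ⊇ FOLLOW(A) ⊇ {$,b}; new: +{b}
  C→b B: FOLLOW(B) ⊇ FOLLOW(C) ⊇ {$,b}; new: +{b}
  S: {$}  A: {$,b}  B: {$,b}  C: {$,b}
iter 3: (stable)
  S: {$}  A: {$,b}  B: {$,b}  C: {$,b}

FOLLOW(A) = ["$", "b"]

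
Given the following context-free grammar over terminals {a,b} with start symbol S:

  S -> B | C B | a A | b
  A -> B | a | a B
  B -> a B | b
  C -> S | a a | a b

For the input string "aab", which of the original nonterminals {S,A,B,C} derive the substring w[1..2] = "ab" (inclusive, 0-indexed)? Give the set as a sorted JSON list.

CNF form of G:
  S -> C B | T0 A | T0 B | b
  A -> T0 B | a | b
  B -> T0 B | b
  C -> C B | T0 A | T0 B | T0 T0 | T0 T1 | b
  T0 -> a
  T1 -> b

CYK table (by increasing span) — only the sub-triangle for w[1..2]:
  [1..1]={A,T0}  "a"  orig:{A}
  [2..2]={A,B,C,S,T1}  "b"  orig:{A,B,C,S}
  [1..2]={A,B,C,S}  "ab"

Original NTs in T[1,2] deriving "ab": ["A", "B", "C", "S"]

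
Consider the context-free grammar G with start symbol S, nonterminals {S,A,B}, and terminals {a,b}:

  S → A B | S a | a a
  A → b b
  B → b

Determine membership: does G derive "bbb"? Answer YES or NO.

Convert to CNF:
  S -> A B | S T1 | T1 T1
  A -> T0 T0
  B -> b
  T0 -> b
  T1 -> a

Fill CYK table bottom-up:
  [0..0]={B,T0}  "b"  orig:{B}
  [1..1]={B,T0}  "b"  orig:{B}
  [2..2]={B,T0}  "b"  orig:{B}
  [0..1]={A}  "bb"
  [1..2]={A}  "bb"
  [0..2]={S}  "bbb"

S ∈ T[0,2] ⇒ YES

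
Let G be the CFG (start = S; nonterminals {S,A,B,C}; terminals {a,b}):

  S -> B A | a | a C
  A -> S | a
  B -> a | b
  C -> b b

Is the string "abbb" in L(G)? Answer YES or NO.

Convert to CNF:
  S -> B A | T0 C | a
  A -> B A | T0 C | a
  B -> a | b
  C -> T1 T1
  T0 -> a
  T1 -> b

Fill CYK table bottom-up:
  [0..0]={A,B,S,T0}  "a"  orig:{A,B,S}
  [1..1]={B,T1}  "b"  orig:{B}
  [2..2]={B,T1}  "b"  orig:{B}
  [3..3]={B,T1}  "b"  orig:{B}
  [0..1]=∅  "ab"
  [1..2]={C}  "bb"
  [2..3]={C}  "bb"
  [0..2]={A,S}  "abb"
  [1..3]=∅  "bbb"
  [0..3]=∅  "abbb"

S ∉ T[0,3] ⇒ NO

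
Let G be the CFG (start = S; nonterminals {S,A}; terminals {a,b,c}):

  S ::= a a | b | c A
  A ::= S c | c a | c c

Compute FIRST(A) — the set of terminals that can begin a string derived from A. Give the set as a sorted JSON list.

FIRST sets, iterate to fixpoint:
round 1:
  A via A→c a: +{c}
  S via S→a a: +{a}
  S via S→b: +{b}
  S via S→c A: +{c}
  S: {a,b,c}  A: {c}
round 2:
  A via A→S c: +{a,b}
  S: {a,b,c}  A: {a,b,c}
round 3: — fixpoint
  S: {a,b,c}  A: {a,b,c}

FIRST(A) = ["a", "b", "c"]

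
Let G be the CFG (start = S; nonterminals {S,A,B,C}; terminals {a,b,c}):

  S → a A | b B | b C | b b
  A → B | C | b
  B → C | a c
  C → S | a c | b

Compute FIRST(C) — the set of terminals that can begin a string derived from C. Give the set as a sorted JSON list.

FIRST iteration:
iter 1:
  A via A→b: +{b}
  B via B→a c: +{a}
  C via C→a c: +{a}
  C via C→b: +{b}
  S via S→a A: +{a}
  S via S→b B: +{b}
  S: {a,b}  A: {b}  B: {a}  C: {a,b}
iter 2:
  A via A→B: +{a}
  B via B→C: +{b}
  S: {a,b}  A: {a,b}  B: {a,b}  C: {a,b}
iter 3: (no change)
  S: {a,b}  A: {a,b}  B: {a,b}  C: {a,b}

FIRST(C) = ["a", "b"]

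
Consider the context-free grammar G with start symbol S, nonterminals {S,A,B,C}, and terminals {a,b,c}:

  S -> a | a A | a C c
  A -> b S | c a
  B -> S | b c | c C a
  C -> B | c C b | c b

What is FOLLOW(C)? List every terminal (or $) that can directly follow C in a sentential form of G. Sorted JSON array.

FIRST sets, iterate to fixpoint:
round 1:
  A via A→b S: +{b}
  A via A→c a: +{c}
  B via B→b c: +{b}
  B via B→c C a: +{c}
  C via C→B: +{b,c}
  S via S→a: +{a}
  FIRST(S)={a}  FIRST(A)={b,c}  FIRST(B)={b,c}  FIRST(C)={b,c}
round 2:
  B via B→S: +{a}
  C via C→B: +{a}
  FIRST(S)={a}  FIRST(A)={b,c}  FIRST(B)={a,b,c}  FIRST(C)={a,b,c}
round 3: done
  FIRST(S)={a}  FIRST(A)={b,c}  FIRST(B)={a,b,c}  FIRST(C)={a,b,c}

FOLLOW iteration:
FOLLOW(S) := {$}
round 1:
  B→c C a: FOLLOW(C) ⊇ FIRST(a) = {a}; new: +{a}
  C→B: FOLLOW(B) ⊇ FOLLOW(C) ⊇ {a}; new: +{a}
  C→c C b: FOLLOW(C) ⊇ FIRST(b) = {b}; new: +{b}
  S→a A: FOLLOW(A) ⊇ FOLLOW(S) ⊇ {$}; new: +{$}
  S→a C c: FOLLOW(C) ⊇ FIRST(c) = {c}; new: +{c}
  FOLLOW[S]={$}  FOLLOW[A]={$}  FOLLOW[B]={a}  FOLLOW[C]={a,b,c}
round 2:
  B→S: FOLLOW(S) ⊇ FOLLOW(B) ⊇ {a}; new: +{a}
  C→B: FOLLOW(B) ⊇ FOLLOW(C) ⊇ {a,b,c}; new: +{b,c}
  S→a A: FOLLOW(A) ⊇ FOLLOW(S) ⊇ {$,a}; new: +{a}
  FOLLOW[S]={$,a}  FOLLOW[A]={$,a}  FOLLOW[B]={a,b,c}  FOLLOW[C]={a,b,c}
round 3:
  B→S: FOLLOW(S) ⊇ FOLLOW(B) ⊇ {a,b,c}; new: +{b,c}
  S→a A: FOLLOW(A) ⊇ FOLLOW(S) ⊇ {$,a,b,c}; new: +{b,c}
  FOLLOW[S]={$,a,b,c}  FOLLOW[A]={$,a,b,c}  FOLLOW[B]={a,b,c}  FOLLOW[C]={a,b,c}
round 4: (stable)
  FOLLOW[S]={$,a,b,c}  FOLLOW[A]={$,a,b,c}  FOLLOW[B]={a,b,c}  FOLLOW[C]={a,b,c}

FOLLOW(C) = ["a", "b", "c"]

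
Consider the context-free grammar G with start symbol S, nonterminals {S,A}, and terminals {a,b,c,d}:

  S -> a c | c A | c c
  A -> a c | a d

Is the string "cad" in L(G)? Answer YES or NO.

Convert to CNF:
  S -> T0 T1 | T1 A | T1 T1
  A -> T0 T1 | T0 T2
  T0 -> a
  T1 -> c
  T2 -> d

CYK fill:
  [0..0]={T1}  "c"  orig:{}
  [1..1]={T0}  "a"  orig:{}
  [2..2]={T2}  "d"  orig:{}
  [0..1]=∅  "ca"
  [1..2]={A}  "ad"
  [0..2]={S}  "cad"

S ∈ T[0,2] ⇒ YES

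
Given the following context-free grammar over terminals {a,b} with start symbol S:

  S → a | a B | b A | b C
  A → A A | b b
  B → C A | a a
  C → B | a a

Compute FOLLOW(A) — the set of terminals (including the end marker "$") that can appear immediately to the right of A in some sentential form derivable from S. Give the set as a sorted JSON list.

FIRST sets, iterate to fixpoint:
[1]
  A via A→b b: +{b}
  B via B→a a: +{a}
  C via C→B: +{a}
  S via S→a: +{a}
  S via S→b A: +{b}
  FIRST(S)={a,b}  FIRST(A)={b}  FIRST(B)={a}  FIRST(C)={a}
[2] done
  FIRST(S)={a,b}  FIRST(A)={b}  FIRST(B)={a}  FIRST(C)={a}

FOLLOW sets:
seed FOLLOW(S) with $
iter 1:
  A→A A: FOLLOW(A) ⊇ FIRST(A) = {b}; new: +{b}
  B→C A: FOLLOW(C) ⊇ FIRST(A) = {b}; new: +{b}
  C→B: FOLLOW(B) ⊇ FOLLOW(C) ⊇ {b}; new: +{b}
  S→a B: FOLLOW(B) ⊇ FOLLOW(S) ⊇ {$}; new: +{$}
  S→b A: FOLLOW(A) ⊇ FOLLOW(S) ⊇ {$}; new: +{$}
  S→b C: FOLLOW(C) ⊇ FOLLOW(S) ⊇ {$}; new: +{$}
  S: {$}  A: {$,b}  B: {$,b}  C: {$,b}
iter 2: (no change)
  S: {$}  A: {$,b}  B: {$,b}  C: {$,b}

FOLLOW(A) = ["$", "b"]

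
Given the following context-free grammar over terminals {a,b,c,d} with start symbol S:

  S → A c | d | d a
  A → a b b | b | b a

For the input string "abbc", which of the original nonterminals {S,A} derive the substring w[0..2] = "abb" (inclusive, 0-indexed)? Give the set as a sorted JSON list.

CNF form of G:
  S -> A T2 | T3 T0 | d
  A -> T0 X4 | T1 T0 | b
  T0 -> a
  T1 -> b
  T2 -> c
  T3 -> d
  X4 -> T1 T1

CYK table (by increasing span) — only the sub-triangle for w[0..2]:
  [0..0]={T0}  "a"  orig:{}
  [1..1]={A,T1}  "b"  orig:{A}
  [2..2]={A,T1}  "b"  orig:{A}
  [0..1]=∅  "ab"
  [1..2]={X4}  "bb"  orig:{}
  [0..2]={A}  "abb"

Original NTs in T[0,2] deriving "abb": ["A"]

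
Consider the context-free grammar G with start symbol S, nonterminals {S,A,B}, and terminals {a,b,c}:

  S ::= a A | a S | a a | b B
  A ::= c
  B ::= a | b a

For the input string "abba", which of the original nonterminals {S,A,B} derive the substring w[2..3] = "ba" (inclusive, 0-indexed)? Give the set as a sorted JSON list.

CNF form of G:
  S -> T0 B | T1 A | T1 S | T1 T1
  A -> c
  B -> T0 T1 | a
  T0 -> b
  T1 -> a

CYK table (by increasing span) — only the sub-triangle for w[2..3]:
  cell(2,2) b: {T0}  orig:{}
  cell(3,3) a: {B,T1}  orig:{B}
  cell(2,3) ba: {B,S}

Original NTs in T[2,3] deriving "ba": ["B", "S"]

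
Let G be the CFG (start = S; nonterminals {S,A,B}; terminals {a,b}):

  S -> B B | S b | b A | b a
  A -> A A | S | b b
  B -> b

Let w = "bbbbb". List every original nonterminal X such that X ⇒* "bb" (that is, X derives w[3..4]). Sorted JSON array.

Convert to CNF:
  S -> B B | S T0 | T0 A | T0 T1
  A -> A A | B B | S T0 | T0 A | T0 T0 | T0 T1
  B -> b
  T0 -> b
  T1 -> a

Fill CYK table bottom-up (cells [i..j] with 3 ≤ i ≤ j ≤ 4 only):
  T[3,3] 'b' = {B,T0}  orig:{B}
  T[4,4] 'b' = {B,T0}  orig:{B}
  T[3,4] 'bb' = {A,S}

Original NTs in T[3,4] deriving "bb": ["A", "S"]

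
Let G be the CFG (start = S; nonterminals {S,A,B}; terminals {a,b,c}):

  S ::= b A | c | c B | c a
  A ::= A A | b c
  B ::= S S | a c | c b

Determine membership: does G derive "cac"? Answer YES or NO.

Convert to CNF:
  S -> T0 A | T1 B | T1 T2 | c
  A -> A A | T0 T1
  B -> S S | T1 T0 | T2 T1
  T0 -> b
  T1 -> c
  T2 -> a

CYK fill:
  T[0,0] 'c' = {S,T1}  orig:{S}
  T[1,1] 'a' = {T2}  orig:{}
  T[2,2] 'c' = {S,T1}  orig:{S}
  T[0,1] 'ca' = {S}
  T[1,2] 'ac' = {B}
  T[0,2] 'cac' = {B,S}

S ∈ T[0,2] ⇒ YES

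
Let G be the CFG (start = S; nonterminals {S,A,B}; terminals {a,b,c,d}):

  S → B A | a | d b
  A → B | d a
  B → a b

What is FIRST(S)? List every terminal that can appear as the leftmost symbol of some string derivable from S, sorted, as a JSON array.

Compute FIRST by fixpoint:
iter 1:
  A via A→d a: +{d}
  B via B→a b: +{a}
  S via S→B A: +{a}
  S via S→d b: +{d}
  FIRST[S]={a,d}  FIRST[A]={d}  FIRST[B]={a}
iter 2:
  A via A→B: +{a}
  FIRST[S]={a,d}  FIRST[A]={a,d}  FIRST[B]={a}
iter 3: (no change)
  FIRST[S]={a,d}  FIRST[A]={a,d}  FIRST[B]={a}

FIRST(S) = ["a", "d"]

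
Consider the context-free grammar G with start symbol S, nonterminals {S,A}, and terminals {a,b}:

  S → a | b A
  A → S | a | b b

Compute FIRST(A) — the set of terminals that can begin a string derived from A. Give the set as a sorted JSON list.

FIRST iteration:
iter 1:
  A via A→a: +{a}
  A via A→b b: +{b}
  S via S→a: +{a}
  S via S→b A: +{b}
  S: {a,b}  A: {a,b}
iter 2: (no change)
  S: {a,b}  A: {a,b}

FIRST(A) = ["a", "b"]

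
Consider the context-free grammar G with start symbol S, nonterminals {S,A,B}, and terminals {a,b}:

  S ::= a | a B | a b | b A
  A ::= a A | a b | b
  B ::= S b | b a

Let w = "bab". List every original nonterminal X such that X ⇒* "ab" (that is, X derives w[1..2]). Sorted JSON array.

Convert to CNF:
  S -> T0 B | T0 T1 | T1 A | a
  A -> T0 A | T0 T1 | b
  B -> S T1 | T1 T0
  T0 -> a
  T1 -> b

CYK fill (cells [i..j] with 1 ≤ i ≤ j ≤ 2 only):
  T[1,1] 'a' = {S,T0}  orig:{S}
  T[2,2] 'b' = {A,T1}  orig:{A}
  T[1,2] 'ab' = {A,B,S}

Original NTs in T[1,2] deriving "ab": ["A", "B", "S"]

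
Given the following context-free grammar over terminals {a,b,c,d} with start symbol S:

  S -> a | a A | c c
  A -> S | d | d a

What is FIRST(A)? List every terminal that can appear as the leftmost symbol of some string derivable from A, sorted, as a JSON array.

FIRST sets, iterate to fixpoint:
pass 1:
  A via A→d: +{d}
  S via S→a: +{a}
  S via S→c c: +{c}
  FIRST(S)={a,c}  FIRST(A)={d}
pass 2:
  A via A→S: +{a,c}
  FIRST(S)={a,c}  FIRST(A)={a,c,d}
pass 3: (stable)
  FIRST(S)={a,c}  FIRST(A)={a,c,d}

FIRST(A) = ["a", "c", "d"]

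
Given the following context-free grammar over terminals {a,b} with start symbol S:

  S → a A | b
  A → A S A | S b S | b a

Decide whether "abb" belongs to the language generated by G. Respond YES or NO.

CNF form of G:
  S -> T1 A | b
  A -> A X2 | S X3 | T0 T1
  T0 -> b
  T1 -> a
  X2 -> S A
  X3 -> T0 S

CYK fill:
  cell(0,0) a: {T1}  orig:{}
  cell(1,1) b: {S,T0}  orig:{S}
  cell(2,2) b: {S,T0}  orig:{S}
  cell(0,1) ab: ∅
  cell(1,2) bb: {X3}  orig:{}
  cell(0,2) abb: ∅

S ∉ T[0,2] ⇒ NO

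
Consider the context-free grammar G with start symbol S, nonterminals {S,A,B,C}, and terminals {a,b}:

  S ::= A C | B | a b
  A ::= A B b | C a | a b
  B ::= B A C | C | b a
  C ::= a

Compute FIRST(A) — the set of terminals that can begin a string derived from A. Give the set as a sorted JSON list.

FIRST iteration:
round 1:
  A via A→a b: +{a}
  B via B→b a: +{b}
  C via C→a: +{a}
  S via S→A C: +{a}
  S via S→B: +{b}
  FIRST[S]={a,b}  FIRST[A]={a}  FIRST[B]={b}  FIRST[C]={a}
round 2:
  B via B→C: +{a}
  FIRST[S]={a,b}  FIRST[A]={a}  FIRST[B]={a,b}  FIRST[C]={a}
round 3: (no change)
  FIRST[S]={a,b}  FIRST[A]={a}  FIRST[B]={a,b}  FIRST[C]={a}

FIRST(A) = ["a"]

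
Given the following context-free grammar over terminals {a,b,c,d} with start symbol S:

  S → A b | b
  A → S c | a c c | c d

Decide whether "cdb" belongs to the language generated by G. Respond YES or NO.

CNF form of G:
  S -> A T3 | b
  A -> S T0 | T0 T2 | T1 X4
  T0 -> c
  T1 -> a
  T2 -> d
  T3 -> b
  X4 -> T0 T0

Fill CYK table bottom-up:
  [0..0]={T0}  "c"  orig:{}
  [1..1]={T2}  "d"  orig:{}
  [2..2]={S,T3}  "b"  orig:{S}
  [0..1]={A}  "cd"
  [1..2]=∅  "db"
  [0..2]={S}  "cdb"

S ∈ T[0,2] ⇒ YES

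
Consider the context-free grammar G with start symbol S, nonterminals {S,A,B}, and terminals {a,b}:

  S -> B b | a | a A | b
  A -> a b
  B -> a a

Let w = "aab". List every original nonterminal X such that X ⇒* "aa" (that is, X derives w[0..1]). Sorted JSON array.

Convert to CNF:
  S -> B T1 | T0 A | a | b
  A -> T0 T1
  B -> T0 T0
  T0 -> a
  T1 -> b

CYK table (by increasing span), restricted to cells inside w[0..1]:
  [0..0]={S,T0}  "a"  orig:{S}
  [1..1]={S,T0}  "a"  orig:{S}
  [0..1]={B}  "aa"

Original NTs in T[0,1] deriving "aa": ["B"]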